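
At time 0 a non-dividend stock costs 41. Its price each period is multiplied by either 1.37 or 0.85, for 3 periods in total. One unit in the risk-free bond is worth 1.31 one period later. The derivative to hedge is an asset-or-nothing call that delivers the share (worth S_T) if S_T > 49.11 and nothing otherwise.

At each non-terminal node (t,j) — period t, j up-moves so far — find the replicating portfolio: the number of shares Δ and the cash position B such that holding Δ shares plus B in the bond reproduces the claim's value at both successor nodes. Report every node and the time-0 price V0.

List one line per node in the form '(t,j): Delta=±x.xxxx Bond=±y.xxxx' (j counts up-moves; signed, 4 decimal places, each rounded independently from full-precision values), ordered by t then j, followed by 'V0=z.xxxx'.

The replicating-portfolio and risk-neutral prices coincide; use p* = (1.31−0.85)/(1.37−0.85) = 0.8846 for the latter.
Terminal payoffs: V(3,0)=0.0000, V(3,1)=0.0000, V(3,2)=65.4100, V(3,3)=105.4255
  t=2,j=0: stock 29.6225 → up 40.5828 (V=0.0000), down 25.1791 (V=0.0000). Price 0.0000; hedge Δ=0.0000, bond B=0.0000.
  t=2,j=1: stock 47.7445 → up 65.4100 (V=65.4100), down 40.5828 (V=0.0000). Price 44.1700; hedge Δ=2.6346, bond B=-81.6184.
  t=2,j=2: stock 76.9529 → up 105.4255 (V=105.4255), down 65.4100 (V=65.4100). Price 76.9529; hedge Δ=1.0000, bond B=0.0000.
  t=1,j=0: stock 34.8500 → up 47.7445 (V=44.1700), down 29.6225 (V=0.0000). Price 29.8270; hedge Δ=2.4374, bond B=-55.1152.
  t=1,j=1: stock 56.1700 → up 76.9529 (V=76.9529), down 47.7445 (V=44.1700). Price 55.8552; hedge Δ=1.1224, bond B=-7.1889.
  t=0,j=0: stock 41.0000 → up 56.1700 (V=55.8552), down 34.8500 (V=29.8270). Price 40.3450; hedge Δ=1.2208, bond B=-9.7091.
Root portfolio cost Δ·41+B reproduces V0=40.3450.

(0,0): Delta=1.2208 Bond=-9.7091
(1,0): Delta=2.4374 Bond=-55.1152
(1,1): Delta=1.1224 Bond=-7.1889
(2,0): Delta=0.0000 Bond=0.0000
(2,1): Delta=2.6346 Bond=-81.6184
(2,2): Delta=1.0000 Bond=0.0000
V0=40.3450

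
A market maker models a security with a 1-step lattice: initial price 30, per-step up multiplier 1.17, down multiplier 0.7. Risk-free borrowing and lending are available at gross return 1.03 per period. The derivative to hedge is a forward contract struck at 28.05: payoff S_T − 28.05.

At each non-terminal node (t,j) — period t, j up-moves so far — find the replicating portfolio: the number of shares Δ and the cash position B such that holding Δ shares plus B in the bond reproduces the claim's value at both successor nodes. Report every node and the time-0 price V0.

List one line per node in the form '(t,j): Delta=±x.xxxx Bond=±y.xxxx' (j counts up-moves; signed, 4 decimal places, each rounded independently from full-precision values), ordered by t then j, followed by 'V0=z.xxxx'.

(0,0): Delta=1.0000 Bond=-27.2330
V0=2.7670

Since d<R<u, set p* = (R−d)/(u−d) = 0.7021; price each node as the discounted p*-expectation of its children.
Terminal payoffs: V(1,0)=-7.0500, V(1,1)=7.0500
  t=0,j=0: stock 30.0000 → up 35.1000 (V=7.0500), down 21.0000 (V=-7.0500). Price 2.7670; hedge Δ=1.0000, bond B=-27.2330.
Root portfolio cost Δ·30+B reproduces V0=2.7670.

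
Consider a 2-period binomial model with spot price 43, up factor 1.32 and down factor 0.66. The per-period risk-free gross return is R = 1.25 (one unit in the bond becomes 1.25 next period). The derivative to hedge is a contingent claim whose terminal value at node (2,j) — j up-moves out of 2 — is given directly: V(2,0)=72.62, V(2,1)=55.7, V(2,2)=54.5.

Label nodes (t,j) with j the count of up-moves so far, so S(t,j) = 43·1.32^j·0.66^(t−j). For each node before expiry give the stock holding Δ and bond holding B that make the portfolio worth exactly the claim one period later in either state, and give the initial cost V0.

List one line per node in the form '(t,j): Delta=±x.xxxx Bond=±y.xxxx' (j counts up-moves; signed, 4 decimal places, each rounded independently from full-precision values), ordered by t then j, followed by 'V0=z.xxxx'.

(0,0): Delta=-0.0808 Bond=38.6316
(1,0): Delta=-0.9033 Bond=71.6320
(1,1): Delta=-0.0320 Bond=45.5200
V0=35.1561

No-arbitrage ⇒ martingale measure with p* = (R−d)/(u−d) = 0.8939.
At expiry t=2: V(2,0)=72.6200, V(2,1)=55.7000, V(2,2)=54.5000
(1,0): S=28.3800. Δ = (V_up−V_dn)/(S_up−S_dn) = (55.7000−72.6200)/(37.4616−18.7308) = -0.9033. V = [p*·55.7000 + (1−p*)·72.6200]/1.25 = 45.9956. B = V − Δ·S = 71.6320.
(1,1): S=56.7600. Δ = (V_up−V_dn)/(S_up−S_dn) = (54.5000−55.7000)/(74.9232−37.4616) = -0.0320. V = [p*·54.5000 + (1−p*)·55.7000]/1.25 = 43.7018. B = V − Δ·S = 45.5200.
(0,0): S=43.0000. Δ = (V_up−V_dn)/(S_up−S_dn) = (43.7018−45.9956)/(56.7600−28.3800) = -0.0808. V = [p*·43.7018 + (1−p*)·45.9956]/1.25 = 35.1561. B = V − Δ·S = 38.6316.
Root portfolio cost Δ·43+B reproduces V0=35.1561.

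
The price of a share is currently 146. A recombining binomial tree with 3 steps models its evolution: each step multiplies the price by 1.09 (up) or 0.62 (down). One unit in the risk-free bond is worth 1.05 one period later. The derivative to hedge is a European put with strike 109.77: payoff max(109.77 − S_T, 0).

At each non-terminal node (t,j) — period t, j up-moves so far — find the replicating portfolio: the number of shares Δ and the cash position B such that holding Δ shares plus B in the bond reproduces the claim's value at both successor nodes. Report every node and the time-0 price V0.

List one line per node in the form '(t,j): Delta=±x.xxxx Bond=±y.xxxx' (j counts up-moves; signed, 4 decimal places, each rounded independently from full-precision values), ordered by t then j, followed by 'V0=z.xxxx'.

Risk-neutral probability p* = (R−d)/(u−d) = (1.05−0.62)/(1.09−0.62) = 0.9149.
Payoff layer (t=3): V(3,0)=74.9741, V(3,1)=48.5966, V(3,2)=2.2232, V(3,3)=0.0000
  t=2,j=0: stock 56.1224 → up 61.1734 (V=48.5966), down 34.7959 (V=74.9741). Price 48.4205; hedge Δ=-1.0000, bond B=104.5429.
  t=2,j=1: stock 98.6668 → up 107.5468 (V=2.2232), down 61.1734 (V=48.5966). Price 5.8761; hedge Δ=-1.0000, bond B=104.5429.
  t=2,j=2: stock 173.4626 → up 189.0742 (V=0.0000), down 107.5468 (V=2.2232). Price 0.1802; hedge Δ=-0.0273, bond B=4.9104.
  t=1,j=0: stock 90.5200 → up 98.6668 (V=5.8761), down 56.1224 (V=48.4205). Price 9.0446; hedge Δ=-1.0000, bond B=99.5646.
  t=1,j=1: stock 159.1400 → up 173.4626 (V=0.1802), down 98.6668 (V=5.8761). Price 0.6333; hedge Δ=-0.0762, bond B=12.7521.
  t=0,j=0: stock 146.0000 → up 159.1400 (V=0.6333), down 90.5200 (V=9.0446). Price 1.2849; hedge Δ=-0.1226, bond B=19.1814.
Each (Δ,B) replicates both successor values, so the strategy is self-financing and V0 is arbitrage-free.

(0,0): Delta=-0.1226 Bond=19.1814
(1,0): Delta=-1.0000 Bond=99.5646
(1,1): Delta=-0.0762 Bond=12.7521
(2,0): Delta=-1.0000 Bond=104.5429
(2,1): Delta=-1.0000 Bond=104.5429
(2,2): Delta=-0.0273 Bond=4.9104
V0=1.2849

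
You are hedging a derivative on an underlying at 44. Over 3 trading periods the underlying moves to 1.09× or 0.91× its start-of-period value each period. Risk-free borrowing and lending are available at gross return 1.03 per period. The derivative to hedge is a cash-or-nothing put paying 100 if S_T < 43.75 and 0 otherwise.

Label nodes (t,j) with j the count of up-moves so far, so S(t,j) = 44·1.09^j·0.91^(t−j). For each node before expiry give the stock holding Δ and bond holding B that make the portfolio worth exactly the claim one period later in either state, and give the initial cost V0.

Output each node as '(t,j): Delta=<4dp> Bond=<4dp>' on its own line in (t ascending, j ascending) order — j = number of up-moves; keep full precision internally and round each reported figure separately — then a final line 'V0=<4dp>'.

(0,0): Delta=-5.2895 Bond=256.4656
(1,0): Delta=-8.9806 Bond=411.9493
(1,1): Delta=-3.7488 Bond=190.2647
(2,0): Delta=0.0000 Bond=97.0874
(2,1): Delta=-12.7294 Bond=587.9180
(2,2): Delta=0.0000 Bond=0.0000
V0=23.7259

Under the risk-neutral measure, an up-move has probability p* = (R−d)/(u−d) = 0.6667 and values discount at R = 1.03.
Terminal values V(3,·): V(3,0)=100.0000, V(3,1)=100.0000, V(3,2)=0.0000, V(3,3)=0.0000
  t=2,j=0: stock 36.4364 → up 39.7157 (V=100.0000), down 33.1571 (V=100.0000). Price 97.0874; hedge Δ=0.0000, bond B=97.0874.
  t=2,j=1: stock 43.6436 → up 47.5715 (V=0.0000), down 39.7157 (V=100.0000). Price 32.3625; hedge Δ=-12.7294, bond B=587.9180.
  t=2,j=2: stock 52.2764 → up 56.9813 (V=0.0000), down 47.5715 (V=0.0000). Price 0.0000; hedge Δ=0.0000, bond B=0.0000.
  t=1,j=0: stock 40.0400 → up 43.6436 (V=32.3625), down 36.4364 (V=97.0874). Price 52.3664; hedge Δ=-8.9806, bond B=411.9493.
  t=1,j=1: stock 47.9600 → up 52.2764 (V=0.0000), down 43.6436 (V=32.3625). Price 10.4733; hedge Δ=-3.7488, bond B=190.2647.
  t=0,j=0: stock 44.0000 → up 47.9600 (V=10.4733), down 40.0400 (V=52.3664). Price 23.7259; hedge Δ=-5.2895, bond B=256.4656.
Check: Δ(0,0)·S0 + B(0,0) = 23.7259 = V0.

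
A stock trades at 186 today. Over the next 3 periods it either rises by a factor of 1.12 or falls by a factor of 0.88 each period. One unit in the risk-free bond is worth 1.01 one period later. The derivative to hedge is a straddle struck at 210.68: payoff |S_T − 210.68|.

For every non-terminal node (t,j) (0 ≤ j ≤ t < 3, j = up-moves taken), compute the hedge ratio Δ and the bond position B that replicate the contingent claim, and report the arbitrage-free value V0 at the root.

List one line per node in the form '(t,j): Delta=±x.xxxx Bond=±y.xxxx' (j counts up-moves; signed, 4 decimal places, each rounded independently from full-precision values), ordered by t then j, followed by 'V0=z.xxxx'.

No-arbitrage ⇒ martingale measure with p* = (R−d)/(u−d) = 0.5417.
Terminal values V(3,·): V(3,0)=83.9262, V(3,1)=49.3570, V(3,2)=5.3598, V(3,3)=50.6366
  t=2,j=0: stock 144.0384 → up 161.3230 (V=49.3570), down 126.7538 (V=83.9262). Price 64.5557; hedge Δ=-1.0000, bond B=208.5941.
  t=2,j=1: stock 183.3216 → up 205.3202 (V=5.3598), down 161.3230 (V=49.3570). Price 25.2725; hedge Δ=-1.0000, bond B=208.5941.
  t=2,j=2: stock 233.3184 → up 261.3166 (V=50.6366), down 205.3202 (V=5.3598). Price 29.5889; hedge Δ=0.8086, bond B=-159.0645.
  t=1,j=0: stock 163.6800 → up 183.3216 (V=25.2725), down 144.0384 (V=64.5557). Price 42.8488; hedge Δ=-1.0000, bond B=206.5288.
  t=1,j=1: stock 208.3200 → up 233.3184 (V=29.5889), down 183.3216 (V=25.2725). Price 27.3371; hedge Δ=0.0863, bond B=9.3522.
  t=0,j=0: stock 186.0000 → up 208.3200 (V=27.3371), down 163.6800 (V=42.8488). Price 34.1056; hedge Δ=-0.3475, bond B=98.7374.
Root portfolio cost Δ·186+B reproduces V0=34.1056.

(0,0): Delta=-0.3475 Bond=98.7374
(1,0): Delta=-1.0000 Bond=206.5288
(1,1): Delta=0.0863 Bond=9.3522
(2,0): Delta=-1.0000 Bond=208.5941
(2,1): Delta=-1.0000 Bond=208.5941
(2,2): Delta=0.8086 Bond=-159.0645
V0=34.1056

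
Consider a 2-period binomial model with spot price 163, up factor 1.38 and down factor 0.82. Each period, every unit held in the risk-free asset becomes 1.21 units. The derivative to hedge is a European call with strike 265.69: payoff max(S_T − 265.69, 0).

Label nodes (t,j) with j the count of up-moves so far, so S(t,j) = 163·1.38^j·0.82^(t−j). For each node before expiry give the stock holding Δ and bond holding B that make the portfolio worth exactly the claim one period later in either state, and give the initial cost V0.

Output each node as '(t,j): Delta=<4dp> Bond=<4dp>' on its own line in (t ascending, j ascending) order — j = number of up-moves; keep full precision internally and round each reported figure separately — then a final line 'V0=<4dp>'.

(0,0): Delta=0.2820 Bond=-31.1533
(1,0): Delta=0.0000 Bond=0.0000
(1,1): Delta=0.3551 Bond=-54.1268
V0=14.8168

No-arbitrage ⇒ martingale measure with p* = (R−d)/(u−d) = 0.6964.
Terminal payoffs: V(2,0)=0.0000, V(2,1)=0.0000, V(2,2)=44.7272
(1,0): S=133.6600. Δ = (V_up−V_dn)/(S_up−S_dn) = (0.0000−0.0000)/(184.4508−109.6012) = 0.0000. V = [p*·0.0000 + (1−p*)·0.0000]/1.21 = 0.0000. B = V − Δ·S = 0.0000.
(1,1): S=224.9400. Δ = (V_up−V_dn)/(S_up−S_dn) = (44.7272−0.0000)/(310.4172−184.4508) = 0.3551. V = [p*·44.7272 + (1−p*)·0.0000]/1.21 = 25.7432. B = V − Δ·S = -54.1268.
(0,0): S=163.0000. Δ = (V_up−V_dn)/(S_up−S_dn) = (25.7432−0.0000)/(224.9400−133.6600) = 0.2820. V = [p*·25.7432 + (1−p*)·0.0000]/1.21 = 14.8168. B = V − Δ·S = -31.1533.
The time-0 hedge costs 14.8168, which is the no-arbitrage price.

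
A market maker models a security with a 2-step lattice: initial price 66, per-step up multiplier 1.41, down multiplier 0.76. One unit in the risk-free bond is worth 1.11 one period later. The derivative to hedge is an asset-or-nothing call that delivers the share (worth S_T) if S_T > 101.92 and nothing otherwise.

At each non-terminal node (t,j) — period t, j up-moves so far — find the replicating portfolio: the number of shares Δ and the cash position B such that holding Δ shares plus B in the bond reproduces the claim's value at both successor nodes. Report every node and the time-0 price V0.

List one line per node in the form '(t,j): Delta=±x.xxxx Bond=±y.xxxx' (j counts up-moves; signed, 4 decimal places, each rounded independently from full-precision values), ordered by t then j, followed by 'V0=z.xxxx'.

(0,0): Delta=1.4837 Bond=-67.0488
(1,0): Delta=0.0000 Bond=0.0000
(1,1): Delta=2.1692 Bond=-138.2163
V0=30.8777

No-arbitrage ⇒ martingale measure with p* = (R−d)/(u−d) = 0.5385.
Terminal values V(2,·): V(2,0)=0.0000, V(2,1)=0.0000, V(2,2)=131.2146
(1,0): S=50.1600. Δ = (V_up−V_dn)/(S_up−S_dn) = (0.0000−0.0000)/(70.7256−38.1216) = 0.0000. V = [p*·0.0000 + (1−p*)·0.0000]/1.11 = 0.0000. B = V − Δ·S = 0.0000.
(1,1): S=93.0600. Δ = (V_up−V_dn)/(S_up−S_dn) = (131.2146−0.0000)/(131.2146−70.7256) = 2.1692. V = [p*·131.2146 + (1−p*)·0.0000]/1.11 = 63.6523. B = V − Δ·S = -138.2163.
(0,0): S=66.0000. Δ = (V_up−V_dn)/(S_up−S_dn) = (63.6523−0.0000)/(93.0600−50.1600) = 1.4837. V = [p*·63.6523 + (1−p*)·0.0000]/1.11 = 30.8777. B = V − Δ·S = -67.0488.
Check: Δ(0,0)·S0 + B(0,0) = 30.8777 = V0.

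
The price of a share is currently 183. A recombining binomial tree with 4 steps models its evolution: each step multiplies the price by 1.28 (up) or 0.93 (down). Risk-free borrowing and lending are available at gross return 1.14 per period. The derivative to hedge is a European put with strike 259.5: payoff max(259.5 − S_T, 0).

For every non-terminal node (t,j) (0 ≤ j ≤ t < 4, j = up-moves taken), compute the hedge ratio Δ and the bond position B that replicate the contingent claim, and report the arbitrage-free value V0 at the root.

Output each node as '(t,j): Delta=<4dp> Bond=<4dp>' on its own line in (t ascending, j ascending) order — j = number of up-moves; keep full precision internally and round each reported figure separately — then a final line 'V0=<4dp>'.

Since d<R<u, set p* = (R−d)/(u−d) = 0.6000; price each node as the discounted p*-expectation of its children.
At expiry t=4: V(4,0)=122.6065, V(4,1)=71.0874, V(4,2)=0.1795, V(4,3)=0.0000, V(4,4)=0.0000
(3,0): S=147.1973. Δ = (V_up−V_dn)/(S_up−S_dn) = (71.0874−122.6065)/(188.4126−136.8935) = -1.0000. V = [p*·71.0874 + (1−p*)·122.6065]/1.14 = 80.4342. B = V − Δ·S = 227.6316.
(3,1): S=202.5942. Δ = (V_up−V_dn)/(S_up−S_dn) = (0.1795−71.0874)/(259.3205−188.4126) = -1.0000. V = [p*·0.1795 + (1−p*)·71.0874]/1.14 = 25.0374. B = V − Δ·S = 227.6316.
(3,2): S=278.8393. Δ = (V_up−V_dn)/(S_up−S_dn) = (0.0000−0.1795)/(356.9143−259.3205) = -0.0018. V = [p*·0.0000 + (1−p*)·0.1795]/1.14 = 0.0630. B = V − Δ·S = 0.5757.
(3,3): S=383.7788. Δ = (V_up−V_dn)/(S_up−S_dn) = (0.0000−0.0000)/(491.2369−356.9143) = 0.0000. V = [p*·0.0000 + (1−p*)·0.0000]/1.14 = 0.0000. B = V − Δ·S = 0.0000.
(2,0): S=158.2767. Δ = (V_up−V_dn)/(S_up−S_dn) = (25.0374−80.4342)/(202.5942−147.1973) = -1.0000. V = [p*·25.0374 + (1−p*)·80.4342]/1.14 = 41.4001. B = V − Δ·S = 199.6768.
(2,1): S=217.8432. Δ = (V_up−V_dn)/(S_up−S_dn) = (0.0630−25.0374)/(278.8393−202.5942) = -0.3276. V = [p*·0.0630 + (1−p*)·25.0374]/1.14 = 8.8182. B = V − Δ·S = 80.1737.
(2,2): S=299.8272. Δ = (V_up−V_dn)/(S_up−S_dn) = (0.0000−0.0630)/(383.7788−278.8393) = -0.0006. V = [p*·0.0000 + (1−p*)·0.0630]/1.14 = 0.0221. B = V − Δ·S = 0.2020.
(1,0): S=170.1900. Δ = (V_up−V_dn)/(S_up−S_dn) = (8.8182−41.4001)/(217.8432−158.2767) = -0.5470. V = [p*·8.8182 + (1−p*)·41.4001]/1.14 = 19.1675. B = V − Δ·S = 112.2587.
(1,1): S=234.2400. Δ = (V_up−V_dn)/(S_up−S_dn) = (0.0221−8.8182)/(299.8272−217.8432) = -0.1073. V = [p*·0.0221 + (1−p*)·8.8182]/1.14 = 3.1057. B = V − Δ·S = 28.2374.
(0,0): S=183.0000. Δ = (V_up−V_dn)/(S_up−S_dn) = (3.1057−19.1675)/(234.2400−170.1900) = -0.2508. V = [p*·3.1057 + (1−p*)·19.1675]/1.14 = 8.3600. B = V − Δ·S = 54.2508.
Self-financing check: at every node Δ·S+B equals the discounted successor values.

(0,0): Delta=-0.2508 Bond=54.2508
(1,0): Delta=-0.5470 Bond=112.2587
(1,1): Delta=-0.1073 Bond=28.2374
(2,0): Delta=-1.0000 Bond=199.6768
(2,1): Delta=-0.3276 Bond=80.1737
(2,2): Delta=-0.0006 Bond=0.2020
(3,0): Delta=-1.0000 Bond=227.6316
(3,1): Delta=-1.0000 Bond=227.6316
(3,2): Delta=-0.0018 Bond=0.5757
(3,3): Delta=0.0000 Bond=0.0000
V0=8.3600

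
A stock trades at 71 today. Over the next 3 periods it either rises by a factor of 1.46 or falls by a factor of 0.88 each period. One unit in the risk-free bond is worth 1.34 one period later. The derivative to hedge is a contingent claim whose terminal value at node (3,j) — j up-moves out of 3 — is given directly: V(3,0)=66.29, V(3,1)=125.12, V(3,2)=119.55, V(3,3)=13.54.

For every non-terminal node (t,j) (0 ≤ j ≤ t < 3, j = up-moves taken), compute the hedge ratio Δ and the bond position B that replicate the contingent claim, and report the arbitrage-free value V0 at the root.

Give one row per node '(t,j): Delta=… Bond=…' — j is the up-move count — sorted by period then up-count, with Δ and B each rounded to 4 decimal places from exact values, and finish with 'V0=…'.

No-arbitrage ⇒ martingale measure with p* = (R−d)/(u−d) = 0.7931.
Payoff layer (t=3): V(3,0)=66.2900, V(3,1)=125.1200, V(3,2)=119.5500, V(3,3)=13.5400
  t=2,j=0: stock 54.9824 → up 80.2743 (V=125.1200), down 48.3845 (V=66.2900). Price 84.2898; hedge Δ=1.8448, bond B=-17.1413.
  t=2,j=1: stock 91.2208 → up 133.1824 (V=119.5500), down 80.2743 (V=125.1200). Price 90.0764; hedge Δ=-0.1053, bond B=99.6799.
  t=2,j=2: stock 151.3436 → up 220.9617 (V=13.5400), down 133.1824 (V=119.5500). Price 26.4725; hedge Δ=-1.2077, bond B=209.2483.
  t=1,j=0: stock 62.4800 → up 91.2208 (V=90.0764), down 54.9824 (V=84.2898). Price 66.3278; hedge Δ=0.1597, bond B=56.3507.
  t=1,j=1: stock 103.6600 → up 151.3436 (V=26.4725), down 91.2208 (V=90.0764). Price 29.5760; hedge Δ=-1.0579, bond B=139.2381.
  t=0,j=0: stock 71.0000 → up 103.6600 (V=29.5760), down 62.4800 (V=66.3278). Price 27.7462; hedge Δ=-0.8925, bond B=91.1112.
Check: Δ(0,0)·S0 + B(0,0) = 27.7462 = V0.

(0,0): Delta=-0.8925 Bond=91.1112
(1,0): Delta=0.1597 Bond=56.3507
(1,1): Delta=-1.0579 Bond=139.2381
(2,0): Delta=1.8448 Bond=-17.1413
(2,1): Delta=-0.1053 Bond=99.6799
(2,2): Delta=-1.2077 Bond=209.2483
V0=27.7462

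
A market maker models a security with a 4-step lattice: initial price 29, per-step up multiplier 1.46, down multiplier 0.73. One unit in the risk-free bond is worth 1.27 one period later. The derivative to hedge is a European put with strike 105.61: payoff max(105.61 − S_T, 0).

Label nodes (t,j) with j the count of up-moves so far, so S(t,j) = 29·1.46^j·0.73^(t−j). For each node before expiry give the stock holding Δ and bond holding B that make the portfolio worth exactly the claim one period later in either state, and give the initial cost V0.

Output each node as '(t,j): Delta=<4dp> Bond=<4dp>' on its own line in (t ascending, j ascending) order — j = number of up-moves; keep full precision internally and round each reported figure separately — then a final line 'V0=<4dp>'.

(0,0): Delta=-0.7558 Bond=36.5266
(1,0): Delta=-1.0000 Bond=51.5577
(1,1): Delta=-0.7129 Bond=44.5701
(2,0): Delta=-1.0000 Bond=65.4783
(2,1): Delta=-1.0000 Bond=65.4783
(2,2): Delta=-0.6624 Bond=53.4815
(3,0): Delta=-1.0000 Bond=83.1575
(3,1): Delta=-1.0000 Bond=83.1575
(3,2): Delta=-1.0000 Bond=83.1575
(3,3): Delta=-0.6030 Bond=62.5608
V0=14.6074

Risk-neutral probability p* = (R−d)/(u−d) = (1.27−0.73)/(1.46−0.73) = 0.7397.
Terminal payoffs: V(4,0)=97.3745, V(4,1)=89.1390, V(4,2)=72.6680, V(4,3)=39.7261, V(4,4)=0.0000
(3,0): S=11.2815. Δ = (V_up−V_dn)/(S_up−S_dn) = (89.1390−97.3745)/(16.4710−8.2355) = -1.0000. V = [p*·89.1390 + (1−p*)·97.3745]/1.27 = 71.8760. B = V − Δ·S = 83.1575.
(3,1): S=22.5630. Δ = (V_up−V_dn)/(S_up−S_dn) = (72.6680−89.1390)/(32.9420−16.4710) = -1.0000. V = [p*·72.6680 + (1−p*)·89.1390]/1.27 = 60.5945. B = V − Δ·S = 83.1575.
(3,2): S=45.1260. Δ = (V_up−V_dn)/(S_up−S_dn) = (39.7261−72.6680)/(65.8839−32.9420) = -1.0000. V = [p*·39.7261 + (1−p*)·72.6680]/1.27 = 38.0315. B = V − Δ·S = 83.1575.
(3,3): S=90.2519. Δ = (V_up−V_dn)/(S_up−S_dn) = (0.0000−39.7261)/(131.7678−65.8839) = -0.6030. V = [p*·0.0000 + (1−p*)·39.7261]/1.27 = 8.1415. B = V − Δ·S = 62.5608.
(2,0): S=15.4541. Δ = (V_up−V_dn)/(S_up−S_dn) = (60.5945−71.8760)/(22.5630−11.2815) = -1.0000. V = [p*·60.5945 + (1−p*)·71.8760]/1.27 = 50.0242. B = V − Δ·S = 65.4783.
(2,1): S=30.9082. Δ = (V_up−V_dn)/(S_up−S_dn) = (38.0315−60.5945)/(45.1260−22.5630) = -1.0000. V = [p*·38.0315 + (1−p*)·60.5945]/1.27 = 34.5701. B = V − Δ·S = 65.4783.
(2,2): S=61.8164. Δ = (V_up−V_dn)/(S_up−S_dn) = (8.1415−38.0315)/(90.2519−45.1260) = -0.6624. V = [p*·8.1415 + (1−p*)·38.0315]/1.27 = 12.5363. B = V − Δ·S = 53.4815.
(1,0): S=21.1700. Δ = (V_up−V_dn)/(S_up−S_dn) = (34.5701−50.0242)/(30.9082−15.4541) = -1.0000. V = [p*·34.5701 + (1−p*)·50.0242]/1.27 = 30.3877. B = V − Δ·S = 51.5577.
(1,1): S=42.3400. Δ = (V_up−V_dn)/(S_up−S_dn) = (12.5363−34.5701)/(61.8164−30.9082) = -0.7129. V = [p*·12.5363 + (1−p*)·34.5701]/1.27 = 14.3867. B = V − Δ·S = 44.5701.
(0,0): S=29.0000. Δ = (V_up−V_dn)/(S_up−S_dn) = (14.3867−30.3877)/(42.3400−21.1700) = -0.7558. V = [p*·14.3867 + (1−p*)·30.3877]/1.27 = 14.6074. B = V − Δ·S = 36.5266.
Self-financing check: at every node Δ·S+B equals the discounted successor values.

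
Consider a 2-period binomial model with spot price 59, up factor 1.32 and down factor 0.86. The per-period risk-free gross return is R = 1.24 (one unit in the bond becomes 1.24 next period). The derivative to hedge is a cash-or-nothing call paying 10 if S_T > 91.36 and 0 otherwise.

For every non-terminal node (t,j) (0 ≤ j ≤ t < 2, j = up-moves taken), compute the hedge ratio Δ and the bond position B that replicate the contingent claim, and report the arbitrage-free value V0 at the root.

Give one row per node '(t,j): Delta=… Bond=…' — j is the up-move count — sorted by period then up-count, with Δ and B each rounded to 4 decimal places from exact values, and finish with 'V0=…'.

(0,0): Delta=0.2455 Bond=-10.0444
(1,0): Delta=0.0000 Bond=0.0000
(1,1): Delta=0.2791 Bond=-15.0771
V0=4.4382

No-arbitrage ⇒ martingale measure with p* = (R−d)/(u−d) = 0.8261.
At expiry t=2: V(2,0)=0.0000, V(2,1)=0.0000, V(2,2)=10.0000
Node (1,0) S=50.7400: V=(p*·0.0000+(1−p*)·0.0000)/1.24=0.0000; Δ=(0.0000−0.0000)/(66.9768−43.6364)=0.0000; B=V−Δ·S=0.0000
Node (1,1) S=77.8800: V=(p*·10.0000+(1−p*)·0.0000)/1.24=6.6620; Δ=(10.0000−0.0000)/(102.8016−66.9768)=0.2791; B=V−Δ·S=-15.0771
Node (0,0) S=59.0000: V=(p*·6.6620+(1−p*)·0.0000)/1.24=4.4382; Δ=(6.6620−0.0000)/(77.8800−50.7400)=0.2455; B=V−Δ·S=-10.0444
Check: Δ(0,0)·S0 + B(0,0) = 4.4382 = V0.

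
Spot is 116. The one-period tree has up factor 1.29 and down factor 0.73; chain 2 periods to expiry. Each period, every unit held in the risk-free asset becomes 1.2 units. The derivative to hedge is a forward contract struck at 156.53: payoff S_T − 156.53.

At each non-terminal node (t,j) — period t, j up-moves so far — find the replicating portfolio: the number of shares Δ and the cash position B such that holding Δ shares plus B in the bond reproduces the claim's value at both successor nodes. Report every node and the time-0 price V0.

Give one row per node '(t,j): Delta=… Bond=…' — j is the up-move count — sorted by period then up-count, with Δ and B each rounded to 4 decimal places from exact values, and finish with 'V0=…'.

Under the risk-neutral measure, an up-move has probability p* = (R−d)/(u−d) = 0.8393 and values discount at R = 1.2.
Payoff layer (t=2): V(2,0)=-94.7136, V(2,1)=-47.2928, V(2,2)=36.5056
  t=1,j=0: stock 84.6800 → up 109.2372 (V=-47.2928), down 61.8164 (V=-94.7136). Price -45.7617; hedge Δ=1.0000, bond B=-130.4417.
  t=1,j=1: stock 149.6400 → up 193.0356 (V=36.5056), down 109.2372 (V=-47.2928). Price 19.1983; hedge Δ=1.0000, bond B=-130.4417.
  t=0,j=0: stock 116.0000 → up 149.6400 (V=19.1983), down 84.6800 (V=-45.7617). Price 7.2986; hedge Δ=1.0000, bond B=-108.7014.
Root portfolio cost Δ·116+B reproduces V0=7.2986.

(0,0): Delta=1.0000 Bond=-108.7014
(1,0): Delta=1.0000 Bond=-130.4417
(1,1): Delta=1.0000 Bond=-130.4417
V0=7.2986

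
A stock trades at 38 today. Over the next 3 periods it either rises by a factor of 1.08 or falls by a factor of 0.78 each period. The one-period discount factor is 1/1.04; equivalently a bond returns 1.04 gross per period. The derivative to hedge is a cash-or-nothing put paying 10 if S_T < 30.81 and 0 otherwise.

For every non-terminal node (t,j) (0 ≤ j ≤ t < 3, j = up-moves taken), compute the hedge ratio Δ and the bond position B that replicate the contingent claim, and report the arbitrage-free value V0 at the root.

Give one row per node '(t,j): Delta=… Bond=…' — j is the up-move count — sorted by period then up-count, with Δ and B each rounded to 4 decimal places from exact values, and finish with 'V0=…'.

(0,0): Delta=-0.1874 Bond=7.5545
(1,0): Delta=-0.9372 Bond=30.0789
(1,1): Delta=-0.1041 Bond=4.4379
(2,0): Delta=0.0000 Bond=9.6154
(2,1): Delta=-1.0413 Bond=34.6154
(2,2): Delta=0.0000 Bond=0.0000
V0=0.4320

Risk-neutral probability p* = (R−d)/(u−d) = (1.04−0.78)/(1.08−0.78) = 0.8667.
Terminal values V(3,·): V(3,0)=10.0000, V(3,1)=10.0000, V(3,2)=0.0000, V(3,3)=0.0000
  t=2,j=0: stock 23.1192 → up 24.9687 (V=10.0000), down 18.0330 (V=10.0000). Price 9.6154; hedge Δ=0.0000, bond B=9.6154.
  t=2,j=1: stock 32.0112 → up 34.5721 (V=0.0000), down 24.9687 (V=10.0000). Price 1.2821; hedge Δ=-1.0413, bond B=34.6154.
  t=2,j=2: stock 44.3232 → up 47.8691 (V=0.0000), down 34.5721 (V=0.0000). Price 0.0000; hedge Δ=0.0000, bond B=0.0000.
  t=1,j=0: stock 29.6400 → up 32.0112 (V=1.2821), down 23.1192 (V=9.6154). Price 2.3011; hedge Δ=-0.9372, bond B=30.0789.
  t=1,j=1: stock 41.0400 → up 44.3232 (V=0.0000), down 32.0112 (V=1.2821). Price 0.1644; hedge Δ=-0.1041, bond B=4.4379.
  t=0,j=0: stock 38.0000 → up 41.0400 (V=0.1644), down 29.6400 (V=2.3011). Price 0.4320; hedge Δ=-0.1874, bond B=7.5545.
Check: Δ(0,0)·S0 + B(0,0) = 0.4320 = V0.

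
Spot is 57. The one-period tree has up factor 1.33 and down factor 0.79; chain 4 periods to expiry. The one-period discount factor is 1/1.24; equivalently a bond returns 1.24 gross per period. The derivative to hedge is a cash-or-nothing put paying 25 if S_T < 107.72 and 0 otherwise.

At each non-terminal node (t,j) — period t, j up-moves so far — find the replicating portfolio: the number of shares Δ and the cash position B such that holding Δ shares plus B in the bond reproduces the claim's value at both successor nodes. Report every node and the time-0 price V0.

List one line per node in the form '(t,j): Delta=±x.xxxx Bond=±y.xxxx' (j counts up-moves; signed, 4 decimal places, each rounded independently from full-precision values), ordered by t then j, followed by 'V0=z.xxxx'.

Since d<R<u, set p* = (R−d)/(u−d) = 0.8333; price each node as the discounted p*-expectation of its children.
Terminal values V(4,·): V(4,0)=25.0000, V(4,1)=25.0000, V(4,2)=25.0000, V(4,3)=25.0000, V(4,4)=0.0000
Node (3,0) S=28.1032: V=(p*·25.0000+(1−p*)·25.0000)/1.24=20.1613; Δ=(25.0000−25.0000)/(37.3773−22.2015)=0.0000; B=V−Δ·S=20.1613
Node (3,1) S=47.3130: V=(p*·25.0000+(1−p*)·25.0000)/1.24=20.1613; Δ=(25.0000−25.0000)/(62.9263−37.3773)=0.0000; B=V−Δ·S=20.1613
Node (3,2) S=79.6536: V=(p*·25.0000+(1−p*)·25.0000)/1.24=20.1613; Δ=(25.0000−25.0000)/(105.9392−62.9263)=0.0000; B=V−Δ·S=20.1613
Node (3,3) S=134.1003: V=(p*·0.0000+(1−p*)·25.0000)/1.24=3.3602; Δ=(0.0000−25.0000)/(178.3534−105.9392)=-0.3452; B=V−Δ·S=49.6565
Node (2,0) S=35.5737: V=(p*·20.1613+(1−p*)·20.1613)/1.24=16.2591; Δ=(20.1613−20.1613)/(47.3130−28.1032)=0.0000; B=V−Δ·S=16.2591
Node (2,1) S=59.8899: V=(p*·20.1613+(1−p*)·20.1613)/1.24=16.2591; Δ=(20.1613−20.1613)/(79.6536−47.3130)=0.0000; B=V−Δ·S=16.2591
Node (2,2) S=100.8273: V=(p*·3.3602+(1−p*)·20.1613)/1.24=4.9681; Δ=(3.3602−20.1613)/(134.1003−79.6536)=-0.3086; B=V−Δ·S=36.0812
Node (1,0) S=45.0300: V=(p*·16.2591+(1−p*)·16.2591)/1.24=13.1122; Δ=(16.2591−16.2591)/(59.8899−35.5737)=0.0000; B=V−Δ·S=13.1122
Node (1,1) S=75.8100: V=(p*·4.9681+(1−p*)·16.2591)/1.24=5.5241; Δ=(4.9681−16.2591)/(100.8273−59.8899)=-0.2758; B=V−Δ·S=26.4335
Node (0,0) S=57.0000: V=(p*·5.5241+(1−p*)·13.1122)/1.24=5.4748; Δ=(5.5241−13.1122)/(75.8100−45.0300)=-0.2465; B=V−Δ·S=19.5268
Check: Δ(0,0)·S0 + B(0,0) = 5.4748 = V0.

(0,0): Delta=-0.2465 Bond=19.5268
(1,0): Delta=0.0000 Bond=13.1122
(1,1): Delta=-0.2758 Bond=26.4335
(2,0): Delta=0.0000 Bond=16.2591
(2,1): Delta=0.0000 Bond=16.2591
(2,2): Delta=-0.3086 Bond=36.0812
(3,0): Delta=0.0000 Bond=20.1613
(3,1): Delta=0.0000 Bond=20.1613
(3,2): Delta=0.0000 Bond=20.1613
(3,3): Delta=-0.3452 Bond=49.6565
V0=5.4748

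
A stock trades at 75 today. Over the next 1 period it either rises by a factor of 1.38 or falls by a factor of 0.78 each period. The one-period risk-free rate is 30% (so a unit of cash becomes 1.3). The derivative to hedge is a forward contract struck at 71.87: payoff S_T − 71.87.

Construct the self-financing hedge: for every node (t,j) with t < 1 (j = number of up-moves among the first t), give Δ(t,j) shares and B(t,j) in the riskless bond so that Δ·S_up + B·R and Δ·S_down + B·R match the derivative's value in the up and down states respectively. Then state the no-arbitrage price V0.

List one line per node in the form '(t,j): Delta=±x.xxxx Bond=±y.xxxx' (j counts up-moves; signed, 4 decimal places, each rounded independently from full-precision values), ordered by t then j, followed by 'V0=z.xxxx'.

Risk-neutral probability p* = (R−d)/(u−d) = (1.3−0.78)/(1.38−0.78) = 0.8667.
Terminal values V(1,·): V(1,0)=-13.3700, V(1,1)=31.6300
Node (0,0) S=75.0000: V=(p*·31.6300+(1−p*)·-13.3700)/1.3=19.7154; Δ=(31.6300−-13.3700)/(103.5000−58.5000)=1.0000; B=V−Δ·S=-55.2846
Check: Δ(0,0)·S0 + B(0,0) = 19.7154 = V0.

(0,0): Delta=1.0000 Bond=-55.2846
V0=19.7154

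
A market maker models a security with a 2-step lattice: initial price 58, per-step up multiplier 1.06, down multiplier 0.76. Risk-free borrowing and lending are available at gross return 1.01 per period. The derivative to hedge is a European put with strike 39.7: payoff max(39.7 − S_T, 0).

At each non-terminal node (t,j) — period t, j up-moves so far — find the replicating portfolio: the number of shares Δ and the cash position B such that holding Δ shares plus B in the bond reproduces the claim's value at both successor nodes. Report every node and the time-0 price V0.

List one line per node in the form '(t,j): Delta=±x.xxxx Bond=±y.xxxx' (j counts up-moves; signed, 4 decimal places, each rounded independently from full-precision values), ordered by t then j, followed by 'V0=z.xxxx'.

(0,0): Delta=-0.0588 Bond=3.5787
(1,0): Delta=-0.4688 Bond=21.6870
(1,1): Delta=0.0000 Bond=0.0000
V0=0.1688

The replicating-portfolio and risk-neutral prices coincide; use p* = (1.01−0.76)/(1.06−0.76) = 0.8333 for the latter.
Payoff layer (t=2): V(2,0)=6.1992, V(2,1)=0.0000, V(2,2)=0.0000
  t=1,j=0: stock 44.0800 → up 46.7248 (V=0.0000), down 33.5008 (V=6.1992). Price 1.0230; hedge Δ=-0.4688, bond B=21.6870.
  t=1,j=1: stock 61.4800 → up 65.1688 (V=0.0000), down 46.7248 (V=0.0000). Price 0.0000; hedge Δ=0.0000, bond B=0.0000.
  t=0,j=0: stock 58.0000 → up 61.4800 (V=0.0000), down 44.0800 (V=1.0230). Price 0.1688; hedge Δ=-0.0588, bond B=3.5787.
The time-0 hedge costs 0.1688, which is the no-arbitrage price.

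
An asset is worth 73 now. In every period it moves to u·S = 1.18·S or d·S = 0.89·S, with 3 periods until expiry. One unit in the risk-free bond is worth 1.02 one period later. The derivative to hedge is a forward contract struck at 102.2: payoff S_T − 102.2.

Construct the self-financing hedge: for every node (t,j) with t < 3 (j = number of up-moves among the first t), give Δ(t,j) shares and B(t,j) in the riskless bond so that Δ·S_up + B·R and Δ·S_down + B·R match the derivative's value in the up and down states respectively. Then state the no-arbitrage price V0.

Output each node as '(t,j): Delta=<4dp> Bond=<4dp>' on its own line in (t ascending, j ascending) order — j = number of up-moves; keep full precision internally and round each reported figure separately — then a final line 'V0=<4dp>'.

(0,0): Delta=1.0000 Bond=-96.3053
(1,0): Delta=1.0000 Bond=-98.2314
(1,1): Delta=1.0000 Bond=-98.2314
(2,0): Delta=1.0000 Bond=-100.1961
(2,1): Delta=1.0000 Bond=-100.1961
(2,2): Delta=1.0000 Bond=-100.1961
V0=-23.3053

Risk-neutral probability p* = (R−d)/(u−d) = (1.02−0.89)/(1.18−0.89) = 0.4483.
Terminal values V(3,·): V(3,0)=-50.7373, V(3,1)=-33.9685, V(3,2)=-11.7358, V(3,3)=17.7413
  t=2,j=0: stock 57.8233 → up 68.2315 (V=-33.9685), down 51.4627 (V=-50.7373). Price -42.3728; hedge Δ=1.0000, bond B=-100.1961.
  t=2,j=1: stock 76.6646 → up 90.4642 (V=-11.7358), down 68.2315 (V=-33.9685). Price -23.5315; hedge Δ=1.0000, bond B=-100.1961.
  t=2,j=2: stock 101.6452 → up 119.9413 (V=17.7413), down 90.4642 (V=-11.7358). Price 1.4491; hedge Δ=1.0000, bond B=-100.1961.
  t=1,j=0: stock 64.9700 → up 76.6646 (V=-23.5315), down 57.8233 (V=-42.3728). Price -33.2614; hedge Δ=1.0000, bond B=-98.2314.
  t=1,j=1: stock 86.1400 → up 101.6452 (V=1.4491), down 76.6646 (V=-23.5315). Price -12.0914; hedge Δ=1.0000, bond B=-98.2314.
  t=0,j=0: stock 73.0000 → up 86.1400 (V=-12.0914), down 64.9700 (V=-33.2614). Price -23.3053; hedge Δ=1.0000, bond B=-96.3053.
Root portfolio cost Δ·73+B reproduces V0=-23.3053.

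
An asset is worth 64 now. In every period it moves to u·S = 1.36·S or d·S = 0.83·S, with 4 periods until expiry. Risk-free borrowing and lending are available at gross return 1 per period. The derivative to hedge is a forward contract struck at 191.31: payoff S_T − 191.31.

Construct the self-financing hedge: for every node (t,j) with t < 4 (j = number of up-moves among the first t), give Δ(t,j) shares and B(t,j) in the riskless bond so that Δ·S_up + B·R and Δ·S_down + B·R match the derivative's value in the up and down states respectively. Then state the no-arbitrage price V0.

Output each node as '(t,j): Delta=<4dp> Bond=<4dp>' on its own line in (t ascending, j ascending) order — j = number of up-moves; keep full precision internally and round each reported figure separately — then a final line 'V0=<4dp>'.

Under the risk-neutral measure, an up-move has probability p* = (R−d)/(u−d) = 0.3208 and values discount at R = 1.
Payoff layer (t=4): V(4,0)=-160.9367, V(4,1)=-141.5417, V(4,2)=-109.7619, V(4,3)=-57.6890, V(4,4)=27.6353
Node (3,0) S=36.5944: V=(p*·-141.5417+(1−p*)·-160.9367)/1=-154.7156; Δ=(-141.5417−-160.9367)/(49.7683−30.3733)=1.0000; B=V−Δ·S=-191.3100
Node (3,1) S=59.9619: V=(p*·-109.7619+(1−p*)·-141.5417)/1=-131.3481; Δ=(-109.7619−-141.5417)/(81.5481−49.7683)=1.0000; B=V−Δ·S=-191.3100
Node (3,2) S=98.2508: V=(p*·-57.6890+(1−p*)·-109.7619)/1=-93.0592; Δ=(-57.6890−-109.7619)/(133.6210−81.5481)=1.0000; B=V−Δ·S=-191.3100
Node (3,3) S=160.9892: V=(p*·27.6353+(1−p*)·-57.6890)/1=-30.3208; Δ=(27.6353−-57.6890)/(218.9453−133.6210)=1.0000; B=V−Δ·S=-191.3100
Node (2,0) S=44.0896: V=(p*·-131.3481+(1−p*)·-154.7156)/1=-147.2204; Δ=(-131.3481−-154.7156)/(59.9619−36.5944)=1.0000; B=V−Δ·S=-191.3100
Node (2,1) S=72.2432: V=(p*·-93.0592+(1−p*)·-131.3481)/1=-119.0668; Δ=(-93.0592−-131.3481)/(98.2508−59.9619)=1.0000; B=V−Δ·S=-191.3100
Node (2,2) S=118.3744: V=(p*·-30.3208+(1−p*)·-93.0592)/1=-72.9356; Δ=(-30.3208−-93.0592)/(160.9892−98.2508)=1.0000; B=V−Δ·S=-191.3100
Node (1,0) S=53.1200: V=(p*·-119.0668+(1−p*)·-147.2204)/1=-138.1900; Δ=(-119.0668−-147.2204)/(72.2432−44.0896)=1.0000; B=V−Δ·S=-191.3100
Node (1,1) S=87.0400: V=(p*·-72.9356+(1−p*)·-119.0668)/1=-104.2700; Δ=(-72.9356−-119.0668)/(118.3744−72.2432)=1.0000; B=V−Δ·S=-191.3100
Node (0,0) S=64.0000: V=(p*·-104.2700+(1−p*)·-138.1900)/1=-127.3100; Δ=(-104.2700−-138.1900)/(87.0400−53.1200)=1.0000; B=V−Δ·S=-191.3100
Self-financing check: at every node Δ·S+B equals the discounted successor values.

(0,0): Delta=1.0000 Bond=-191.3100
(1,0): Delta=1.0000 Bond=-191.3100
(1,1): Delta=1.0000 Bond=-191.3100
(2,0): Delta=1.0000 Bond=-191.3100
(2,1): Delta=1.0000 Bond=-191.3100
(2,2): Delta=1.0000 Bond=-191.3100
(3,0): Delta=1.0000 Bond=-191.3100
(3,1): Delta=1.0000 Bond=-191.3100
(3,2): Delta=1.0000 Bond=-191.3100
(3,3): Delta=1.0000 Bond=-191.3100
V0=-127.3100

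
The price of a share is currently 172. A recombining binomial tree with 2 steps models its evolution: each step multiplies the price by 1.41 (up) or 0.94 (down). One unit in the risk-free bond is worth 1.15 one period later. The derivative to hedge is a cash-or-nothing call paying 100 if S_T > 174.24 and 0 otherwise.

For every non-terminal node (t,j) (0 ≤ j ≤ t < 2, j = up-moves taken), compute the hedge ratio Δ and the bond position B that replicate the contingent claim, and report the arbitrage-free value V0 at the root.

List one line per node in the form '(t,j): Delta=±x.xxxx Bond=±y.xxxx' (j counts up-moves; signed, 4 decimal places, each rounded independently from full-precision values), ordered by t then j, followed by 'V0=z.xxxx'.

(0,0): Delta=0.5950 Bond=-49.8733
(1,0): Delta=1.3160 Bond=-173.9130
(1,1): Delta=0.0000 Bond=86.9565
V0=52.4748

Since d<R<u, set p* = (R−d)/(u−d) = 0.4468; price each node as the discounted p*-expectation of its children.
Payoff layer (t=2): V(2,0)=0.0000, V(2,1)=100.0000, V(2,2)=100.0000
(1,0): S=161.6800. Δ = (V_up−V_dn)/(S_up−S_dn) = (100.0000−0.0000)/(227.9688−151.9792) = 1.3160. V = [p*·100.0000 + (1−p*)·0.0000]/1.15 = 38.8529. B = V − Δ·S = -173.9130.
(1,1): S=242.5200. Δ = (V_up−V_dn)/(S_up−S_dn) = (100.0000−100.0000)/(341.9532−227.9688) = 0.0000. V = [p*·100.0000 + (1−p*)·100.0000]/1.15 = 86.9565. B = V − Δ·S = 86.9565.
(0,0): S=172.0000. Δ = (V_up−V_dn)/(S_up−S_dn) = (86.9565−38.8529)/(242.5200−161.6800) = 0.5950. V = [p*·86.9565 + (1−p*)·38.8529]/1.15 = 52.4748. B = V − Δ·S = -49.8733.
Each (Δ,B) replicates both successor values, so the strategy is self-financing and V0 is arbitrage-free.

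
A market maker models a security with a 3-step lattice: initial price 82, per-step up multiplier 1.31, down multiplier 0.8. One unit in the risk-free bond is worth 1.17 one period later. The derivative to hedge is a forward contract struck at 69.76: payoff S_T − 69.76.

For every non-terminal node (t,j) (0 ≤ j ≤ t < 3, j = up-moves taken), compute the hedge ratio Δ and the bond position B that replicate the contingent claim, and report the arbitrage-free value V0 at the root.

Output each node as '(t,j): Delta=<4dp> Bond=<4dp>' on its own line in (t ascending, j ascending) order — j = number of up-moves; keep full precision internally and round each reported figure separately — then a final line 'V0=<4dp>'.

No-arbitrage ⇒ martingale measure with p* = (R−d)/(u−d) = 0.7255.
Terminal payoffs: V(3,0)=-27.7760, V(3,1)=-1.0112, V(3,2)=42.8162, V(3,3)=114.5835
(2,0): S=52.4800. Δ = (V_up−V_dn)/(S_up−S_dn) = (-1.0112−-27.7760)/(68.7488−41.9840) = 1.0000. V = [p*·-1.0112 + (1−p*)·-27.7760]/1.17 = -7.1439. B = V − Δ·S = -59.6239.
(2,1): S=85.9360. Δ = (V_up−V_dn)/(S_up−S_dn) = (42.8162−-1.0112)/(112.5762−68.7488) = 1.0000. V = [p*·42.8162 + (1−p*)·-1.0112]/1.17 = 26.3121. B = V − Δ·S = -59.6239.
(2,2): S=140.7202. Δ = (V_up−V_dn)/(S_up−S_dn) = (114.5835−42.8162)/(184.3435−112.5762) = 1.0000. V = [p*·114.5835 + (1−p*)·42.8162]/1.17 = 81.0963. B = V − Δ·S = -59.6239.
(1,0): S=65.6000. Δ = (V_up−V_dn)/(S_up−S_dn) = (26.3121−-7.1439)/(85.9360−52.4800) = 1.0000. V = [p*·26.3121 + (1−p*)·-7.1439]/1.17 = 14.6394. B = V − Δ·S = -50.9606.
(1,1): S=107.4200. Δ = (V_up−V_dn)/(S_up−S_dn) = (81.0963−26.3121)/(140.7202−85.9360) = 1.0000. V = [p*·81.0963 + (1−p*)·26.3121]/1.17 = 56.4594. B = V − Δ·S = -50.9606.
(0,0): S=82.0000. Δ = (V_up−V_dn)/(S_up−S_dn) = (56.4594−14.6394)/(107.4200−65.6000) = 1.0000. V = [p*·56.4594 + (1−p*)·14.6394]/1.17 = 38.4439. B = V − Δ·S = -43.5561.
Check: Δ(0,0)·S0 + B(0,0) = 38.4439 = V0.

(0,0): Delta=1.0000 Bond=-43.5561
(1,0): Delta=1.0000 Bond=-50.9606
(1,1): Delta=1.0000 Bond=-50.9606
(2,0): Delta=1.0000 Bond=-59.6239
(2,1): Delta=1.0000 Bond=-59.6239
(2,2): Delta=1.0000 Bond=-59.6239
V0=38.4439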